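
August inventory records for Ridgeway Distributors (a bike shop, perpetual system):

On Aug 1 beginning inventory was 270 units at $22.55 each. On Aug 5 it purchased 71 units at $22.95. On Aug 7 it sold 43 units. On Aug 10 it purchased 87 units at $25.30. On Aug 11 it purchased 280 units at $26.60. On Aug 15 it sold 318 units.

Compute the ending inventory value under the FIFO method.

Aug 7, 43 sold [FIFO — oldest first]: 43 @ $22.55 = $969.65
Aug 15, 318 sold [FIFO — oldest first]: 227 @ $22.55 + 71 @ $22.95 + 20 @ $25.30 = $7,254.30
Total COGS = $969.65 + $7,254.30 = $8,223.95
Ending inventory: 67 @ $25.30 + 280 @ $26.60 = $9,143.10
Check: goods available $17,367.05 = COGS $8,223.95 + ending $9,143.10

Ending inventory = $9,143.10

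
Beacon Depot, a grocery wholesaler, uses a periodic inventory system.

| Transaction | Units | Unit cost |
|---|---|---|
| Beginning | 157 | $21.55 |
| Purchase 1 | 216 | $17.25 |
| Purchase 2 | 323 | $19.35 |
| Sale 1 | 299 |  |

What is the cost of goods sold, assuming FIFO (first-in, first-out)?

COGS = $5,832.85

Sale 1 (299) [FIFO — oldest first]: 157 @ $21.55 + 142 @ $17.25 = $5,832.85
Ending inventory: 74 @ $17.25 + 323 @ $19.35 = $7,526.55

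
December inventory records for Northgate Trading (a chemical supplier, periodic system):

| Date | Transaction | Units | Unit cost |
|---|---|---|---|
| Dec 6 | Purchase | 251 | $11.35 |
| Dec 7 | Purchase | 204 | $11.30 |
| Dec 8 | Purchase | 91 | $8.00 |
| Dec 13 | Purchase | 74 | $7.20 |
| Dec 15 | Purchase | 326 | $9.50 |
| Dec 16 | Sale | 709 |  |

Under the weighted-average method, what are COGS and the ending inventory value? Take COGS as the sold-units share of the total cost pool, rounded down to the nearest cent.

Dec 16, sell 709: 709/946 × $9,511.85 → $7,128.86
Ending inventory (cost pool remaining) = $2,382.99

COGS = $7,128.86; ending inventory = $2,382.99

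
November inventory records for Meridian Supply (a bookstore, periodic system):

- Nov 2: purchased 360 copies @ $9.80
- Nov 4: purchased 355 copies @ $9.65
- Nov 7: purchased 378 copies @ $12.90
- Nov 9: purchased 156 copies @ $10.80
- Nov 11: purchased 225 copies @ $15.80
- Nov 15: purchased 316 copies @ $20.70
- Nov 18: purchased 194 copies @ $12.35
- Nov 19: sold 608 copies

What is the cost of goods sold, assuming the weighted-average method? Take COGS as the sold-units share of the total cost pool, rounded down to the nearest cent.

COGS = $7,969.84

Nov 19, sell 608: 608/1984 × $26,006.85 → $7,969.84
Ending inventory (cost pool remaining) = $18,037.01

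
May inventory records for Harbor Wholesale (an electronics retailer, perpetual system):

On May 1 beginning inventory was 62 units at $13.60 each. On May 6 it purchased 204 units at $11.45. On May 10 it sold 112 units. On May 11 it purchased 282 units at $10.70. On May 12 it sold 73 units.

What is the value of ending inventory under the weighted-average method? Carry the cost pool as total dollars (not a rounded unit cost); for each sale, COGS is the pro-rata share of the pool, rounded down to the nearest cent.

After May 1: 62 on hand, pool $843.20 (≈ $13.6000 each)
After May 6: 266 on hand, pool $3,179.00 (≈ $11.9511 each)
May 10, sell 112: 112/266 × $3,179.00 → $1,338.52
After May 11: 436 on hand, pool $4,857.88 (≈ $11.1419 each)
May 12, sell 73: 73/436 × $4,857.88 → $813.36
Total COGS = $1,338.52 + $813.36 = $2,151.88
Ending inventory (cost pool remaining) = $4,044.52

Ending inventory = $4,044.52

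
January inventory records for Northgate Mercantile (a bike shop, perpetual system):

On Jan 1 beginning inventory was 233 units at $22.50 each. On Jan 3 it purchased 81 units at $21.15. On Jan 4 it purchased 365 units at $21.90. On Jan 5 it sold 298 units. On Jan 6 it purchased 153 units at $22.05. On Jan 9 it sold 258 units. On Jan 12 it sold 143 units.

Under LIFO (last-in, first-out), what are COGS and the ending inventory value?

COGS = $15,330.30; ending inventory = $2,992.50

Jan 5, 298 sold [LIFO — newest first]: 298 @ $21.90 = $6,526.20
Jan 9, 258 sold [LIFO — newest first]: 153 @ $22.05 + 67 @ $21.90 + 38 @ $21.15 = $5,644.65
Jan 12, 143 sold [LIFO — newest first]: 43 @ $21.15 + 100 @ $22.50 = $3,159.45
Total COGS = $6,526.20 + $5,644.65 + $3,159.45 = $15,330.30
Ending inventory: 133 @ $22.50 = $2,992.50
Check: goods available $18,322.80 = COGS $15,330.30 + ending $2,992.50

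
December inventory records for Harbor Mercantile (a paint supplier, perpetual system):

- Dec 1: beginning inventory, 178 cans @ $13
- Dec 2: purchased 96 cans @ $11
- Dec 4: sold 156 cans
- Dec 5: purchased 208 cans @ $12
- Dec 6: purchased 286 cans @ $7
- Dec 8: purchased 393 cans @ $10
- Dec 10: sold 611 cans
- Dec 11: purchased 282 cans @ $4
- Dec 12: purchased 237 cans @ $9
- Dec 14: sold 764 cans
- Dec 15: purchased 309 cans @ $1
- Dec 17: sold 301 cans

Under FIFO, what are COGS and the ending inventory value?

COGS = $15,211; ending inventory = $157

Dec 4, 156 sold [FIFO — oldest first]: 156 @ $13 = $2,028
Dec 10, 611 sold [FIFO — oldest first]: 22 @ $13 + 96 @ $11 + 208 @ $12 + 285 @ $7 = $5,833
Dec 14, 764 sold [FIFO — oldest first]: 1 @ $7 + 393 @ $10 + 282 @ $4 + 88 @ $9 = $5,857
Dec 17, 301 sold [FIFO — oldest first]: 149 @ $9 + 152 @ $1 = $1,493
Total COGS = $2,028 + $5,833 + $5,857 + $1,493 = $15,211
Ending inventory: 157 @ $1 = $157
Check: goods available $15,368 = COGS $15,211 + ending $157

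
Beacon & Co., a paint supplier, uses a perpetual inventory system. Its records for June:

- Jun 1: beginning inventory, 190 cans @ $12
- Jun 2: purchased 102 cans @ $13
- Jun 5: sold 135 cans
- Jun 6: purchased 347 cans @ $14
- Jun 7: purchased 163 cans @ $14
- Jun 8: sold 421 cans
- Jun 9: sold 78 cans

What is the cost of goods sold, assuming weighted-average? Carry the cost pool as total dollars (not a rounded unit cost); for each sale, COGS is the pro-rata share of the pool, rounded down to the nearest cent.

After Jun 1: 190 on hand, pool $2,280.00 (≈ $12.0000 each)
After Jun 2: 292 on hand, pool $3,606.00 (≈ $12.3493 each)
Jun 5, sell 135: 135/292 × $3,606.00 → $1,667.15
After Jun 6: 504 on hand, pool $6,796.85 (≈ $13.4858 each)
After Jun 7: 667 on hand, pool $9,078.85 (≈ $13.6115 each)
Jun 8, sell 421: 421/667 × $9,078.85 → $5,730.42
Jun 9, sell 78: 78/246 × $3,348.43 → $1,061.69
Total COGS = $1,667.15 + $5,730.42 + $1,061.69 = $8,459.26
Ending inventory (cost pool remaining) = $2,286.74
Check: goods available $10,746.00 = COGS $8,459.26 + ending $2,286.74

COGS = $8,459.26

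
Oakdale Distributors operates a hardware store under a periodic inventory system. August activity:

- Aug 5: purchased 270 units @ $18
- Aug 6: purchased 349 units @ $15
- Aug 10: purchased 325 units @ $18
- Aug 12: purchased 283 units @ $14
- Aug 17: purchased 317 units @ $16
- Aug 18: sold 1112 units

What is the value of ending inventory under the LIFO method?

Aug 18, 1112 sold [LIFO — newest first]: 317 @ $16 + 283 @ $14 + 325 @ $18 + 187 @ $15 = $17,689
Ending inventory: 270 @ $18 + 162 @ $15 = $7,290

Ending inventory = $7,290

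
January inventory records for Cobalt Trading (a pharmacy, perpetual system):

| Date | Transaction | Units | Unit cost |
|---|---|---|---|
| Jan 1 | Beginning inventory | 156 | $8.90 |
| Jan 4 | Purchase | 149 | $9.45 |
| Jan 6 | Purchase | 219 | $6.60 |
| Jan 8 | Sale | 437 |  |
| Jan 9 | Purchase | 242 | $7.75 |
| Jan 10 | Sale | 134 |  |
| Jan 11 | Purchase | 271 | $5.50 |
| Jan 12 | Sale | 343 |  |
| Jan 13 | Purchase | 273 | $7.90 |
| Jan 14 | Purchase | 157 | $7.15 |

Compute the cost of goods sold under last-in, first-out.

Jan 8, 437 sold [LIFO — newest first]: 219 @ $6.60 + 149 @ $9.45 + 69 @ $8.90 = $3,467.55
Jan 10, 134 sold [LIFO — newest first]: 134 @ $7.75 = $1,038.50
Jan 12, 343 sold [LIFO — newest first]: 271 @ $5.50 + 72 @ $7.75 = $2,048.50
Total COGS = $3,467.55 + $1,038.50 + $2,048.50 = $6,554.55
Ending inventory: 87 @ $8.90 + 36 @ $7.75 + 273 @ $7.90 + 157 @ $7.15 = $4,332.55

COGS = $6,554.55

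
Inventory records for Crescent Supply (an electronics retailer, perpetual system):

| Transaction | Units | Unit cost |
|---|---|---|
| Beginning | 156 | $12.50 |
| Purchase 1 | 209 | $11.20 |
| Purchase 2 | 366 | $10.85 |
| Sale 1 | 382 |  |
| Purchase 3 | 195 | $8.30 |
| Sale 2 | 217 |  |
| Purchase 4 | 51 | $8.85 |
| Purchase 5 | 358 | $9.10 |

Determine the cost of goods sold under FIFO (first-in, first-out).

Sale 1 (382) [FIFO — oldest first]: 156 @ $12.50 + 209 @ $11.20 + 17 @ $10.85 = $4,475.25
Sale 2 (217) [FIFO — oldest first]: 217 @ $10.85 = $2,354.45
Total COGS = $4,475.25 + $2,354.45 = $6,829.70
Ending inventory: 132 @ $10.85 + 195 @ $8.30 + 51 @ $8.85 + 358 @ $9.10 = $6,759.85

COGS = $6,829.70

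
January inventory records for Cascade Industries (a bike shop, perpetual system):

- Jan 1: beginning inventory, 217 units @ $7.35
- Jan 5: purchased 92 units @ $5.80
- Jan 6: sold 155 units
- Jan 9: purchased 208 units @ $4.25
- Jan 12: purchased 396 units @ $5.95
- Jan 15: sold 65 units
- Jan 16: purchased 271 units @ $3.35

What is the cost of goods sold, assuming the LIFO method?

Jan 6, 155 sold [LIFO — newest first]: 92 @ $5.80 + 63 @ $7.35 = $996.65
Jan 15, 65 sold [LIFO — newest first]: 65 @ $5.95 = $386.75
Total COGS = $996.65 + $386.75 = $1,383.40
Ending inventory: 154 @ $7.35 + 208 @ $4.25 + 331 @ $5.95 + 271 @ $3.35 = $4,893.20

COGS = $1,383.40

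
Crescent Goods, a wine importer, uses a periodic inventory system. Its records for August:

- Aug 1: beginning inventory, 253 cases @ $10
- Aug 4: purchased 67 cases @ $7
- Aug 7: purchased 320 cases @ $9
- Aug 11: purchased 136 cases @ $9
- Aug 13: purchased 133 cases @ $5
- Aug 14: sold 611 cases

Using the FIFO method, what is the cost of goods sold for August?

COGS = $5,618

Aug 14, 611 sold [FIFO — oldest first]: 253 @ $10 + 67 @ $7 + 291 @ $9 = $5,618
Ending inventory: 29 @ $9 + 136 @ $9 + 133 @ $5 = $2,150
Check: goods available $7,768 = COGS $5,618 + ending $2,150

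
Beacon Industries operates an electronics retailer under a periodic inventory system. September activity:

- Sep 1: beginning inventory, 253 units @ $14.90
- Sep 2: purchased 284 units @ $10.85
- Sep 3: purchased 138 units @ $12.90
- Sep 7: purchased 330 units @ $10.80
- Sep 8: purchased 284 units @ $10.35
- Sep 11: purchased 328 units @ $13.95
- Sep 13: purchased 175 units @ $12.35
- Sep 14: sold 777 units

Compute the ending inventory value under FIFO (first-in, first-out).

Sep 14, 777 sold [FIFO — oldest first]: 253 @ $14.90 + 284 @ $10.85 + 138 @ $12.90 + 102 @ $10.80 = $9,732.90
Ending inventory: 228 @ $10.80 + 284 @ $10.35 + 328 @ $13.95 + 175 @ $12.35 = $12,138.65

Ending inventory = $12,138.65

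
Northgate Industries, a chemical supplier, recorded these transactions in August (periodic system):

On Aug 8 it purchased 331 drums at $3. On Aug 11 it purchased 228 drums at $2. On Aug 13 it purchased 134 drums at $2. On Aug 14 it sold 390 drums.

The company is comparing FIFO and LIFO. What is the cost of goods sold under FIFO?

FIFO COGS: 331 @ $3 + 59 @ $2 = $1,111
LIFO COGS: 134 @ $2 + 228 @ $2 + 28 @ $3 = $808

COGS = $1,111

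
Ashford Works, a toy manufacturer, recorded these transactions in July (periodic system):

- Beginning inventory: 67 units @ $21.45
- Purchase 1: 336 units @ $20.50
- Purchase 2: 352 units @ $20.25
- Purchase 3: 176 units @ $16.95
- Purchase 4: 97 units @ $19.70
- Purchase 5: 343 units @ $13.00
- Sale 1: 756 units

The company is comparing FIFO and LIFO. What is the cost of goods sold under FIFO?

COGS = $15,470.10

FIFO COGS: 67 @ $21.45 + 336 @ $20.50 + 352 @ $20.25 + 1 @ $16.95 = $15,470.10
LIFO COGS: 343 @ $13.00 + 97 @ $19.70 + 176 @ $16.95 + 140 @ $20.25 = $12,188.10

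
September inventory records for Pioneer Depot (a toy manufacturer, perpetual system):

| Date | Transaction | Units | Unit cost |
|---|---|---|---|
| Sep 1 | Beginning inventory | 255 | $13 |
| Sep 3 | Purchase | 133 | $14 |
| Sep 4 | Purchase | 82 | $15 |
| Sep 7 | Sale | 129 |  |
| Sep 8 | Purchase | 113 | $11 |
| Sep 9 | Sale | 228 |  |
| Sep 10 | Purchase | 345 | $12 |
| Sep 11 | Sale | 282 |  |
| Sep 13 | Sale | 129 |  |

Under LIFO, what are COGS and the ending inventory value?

Sep 7, 129 sold [LIFO — newest first]: 82 @ $15 + 47 @ $14 = $1,888
Sep 9, 228 sold [LIFO — newest first]: 113 @ $11 + 86 @ $14 + 29 @ $13 = $2,824
Sep 11, 282 sold [LIFO — newest first]: 282 @ $12 = $3,384
Sep 13, 129 sold [LIFO — newest first]: 63 @ $12 + 66 @ $13 = $1,614
Total COGS = $1,888 + $2,824 + $3,384 + $1,614 = $9,710
Ending inventory: 160 @ $13 = $2,080
Check: goods available $11,790 = COGS $9,710 + ending $2,080

COGS = $9,710; ending inventory = $2,080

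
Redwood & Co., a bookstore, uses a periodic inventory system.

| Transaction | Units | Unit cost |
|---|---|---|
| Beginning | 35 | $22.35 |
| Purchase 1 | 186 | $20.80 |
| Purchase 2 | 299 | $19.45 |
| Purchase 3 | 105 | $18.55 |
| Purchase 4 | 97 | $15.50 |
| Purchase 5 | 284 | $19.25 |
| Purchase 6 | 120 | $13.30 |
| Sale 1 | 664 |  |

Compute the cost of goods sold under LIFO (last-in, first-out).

COGS = $11,642.35

Sale 1 (664) [LIFO — newest first]: 120 @ $13.30 + 284 @ $19.25 + 97 @ $15.50 + 105 @ $18.55 + 58 @ $19.45 = $11,642.35
Ending inventory: 35 @ $22.35 + 186 @ $20.80 + 241 @ $19.45 = $9,338.50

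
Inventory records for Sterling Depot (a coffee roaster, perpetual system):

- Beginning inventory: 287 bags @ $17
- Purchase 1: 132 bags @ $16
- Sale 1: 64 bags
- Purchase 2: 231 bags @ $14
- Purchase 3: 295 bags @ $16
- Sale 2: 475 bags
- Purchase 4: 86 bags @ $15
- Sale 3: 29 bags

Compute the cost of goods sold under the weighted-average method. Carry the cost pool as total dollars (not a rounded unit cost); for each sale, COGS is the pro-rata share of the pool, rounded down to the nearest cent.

After Beginning: 287 on hand, pool $4,879.00 (≈ $17.0000 each)
After Purchase 1: 419 on hand, pool $6,991.00 (≈ $16.6850 each)
Sale 1, sell 64: 64/419 × $6,991.00 → $1,067.83
After Purchase 2: 586 on hand, pool $9,157.17 (≈ $15.6266 each)
After Purchase 3: 881 on hand, pool $13,877.17 (≈ $15.7516 each)
Sale 2, sell 475: 475/881 × $13,877.17 → $7,482.01
After Purchase 4: 492 on hand, pool $7,685.16 (≈ $15.6202 each)
Sale 3, sell 29: 29/492 × $7,685.16 → $452.98
Total COGS = $1,067.83 + $7,482.01 + $452.98 = $9,002.82
Ending inventory (cost pool remaining) = $7,232.18

COGS = $9,002.82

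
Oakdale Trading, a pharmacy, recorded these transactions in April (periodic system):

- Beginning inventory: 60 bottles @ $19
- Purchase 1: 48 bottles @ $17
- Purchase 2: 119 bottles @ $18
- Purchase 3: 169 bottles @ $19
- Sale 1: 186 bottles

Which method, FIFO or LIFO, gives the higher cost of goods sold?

LIFO

FIFO COGS: 60 @ $19 + 48 @ $17 + 78 @ $18 = $3,360
LIFO COGS: 169 @ $19 + 17 @ $18 = $3,517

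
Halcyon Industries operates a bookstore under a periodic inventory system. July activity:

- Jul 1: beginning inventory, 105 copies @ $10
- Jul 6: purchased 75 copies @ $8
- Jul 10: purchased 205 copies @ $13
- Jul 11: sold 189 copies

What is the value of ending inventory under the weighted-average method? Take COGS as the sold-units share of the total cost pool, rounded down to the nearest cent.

Jul 11, sell 189: 189/385 × $4,315.00 → $2,118.27
Ending inventory (cost pool remaining) = $2,196.73

Ending inventory = $2,196.73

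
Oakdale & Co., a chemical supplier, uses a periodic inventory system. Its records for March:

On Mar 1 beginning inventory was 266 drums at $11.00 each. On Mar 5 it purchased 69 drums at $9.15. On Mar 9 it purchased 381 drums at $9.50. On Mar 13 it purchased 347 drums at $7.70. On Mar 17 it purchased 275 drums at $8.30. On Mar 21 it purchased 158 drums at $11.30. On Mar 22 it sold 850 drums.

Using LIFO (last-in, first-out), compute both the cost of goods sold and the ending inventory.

Mar 22, 850 sold [LIFO — newest first]: 158 @ $11.30 + 275 @ $8.30 + 347 @ $7.70 + 70 @ $9.50 = $7,404.80
Ending inventory: 266 @ $11.00 + 69 @ $9.15 + 311 @ $9.50 = $6,511.85

COGS = $7,404.80; ending inventory = $6,511.85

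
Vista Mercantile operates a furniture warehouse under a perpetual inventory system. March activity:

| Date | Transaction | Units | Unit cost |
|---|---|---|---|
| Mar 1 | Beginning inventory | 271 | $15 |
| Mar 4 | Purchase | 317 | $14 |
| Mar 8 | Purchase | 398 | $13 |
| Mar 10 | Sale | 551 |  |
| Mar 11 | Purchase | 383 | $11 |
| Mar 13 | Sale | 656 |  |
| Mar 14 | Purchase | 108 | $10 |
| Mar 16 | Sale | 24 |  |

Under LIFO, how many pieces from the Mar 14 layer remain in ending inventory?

84

Mar 10, 551 sold [LIFO — newest first]: 398 @ $13 + 153 @ $14 = $7,316
Mar 13, 656 sold [LIFO — newest first]: 383 @ $11 + 164 @ $14 + 109 @ $15 = $8,144
Mar 16, 24 sold [LIFO — newest first]: 24 @ $10 = $240
Total COGS = $7,316 + $8,144 + $240 = $15,700
Ending inventory: 162 @ $15 + 84 @ $10 = $3,270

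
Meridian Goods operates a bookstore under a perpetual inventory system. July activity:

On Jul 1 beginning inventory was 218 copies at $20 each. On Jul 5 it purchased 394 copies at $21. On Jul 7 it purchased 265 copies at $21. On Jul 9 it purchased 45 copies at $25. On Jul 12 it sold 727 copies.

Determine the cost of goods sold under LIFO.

COGS = $15,424

Jul 12, 727 sold [LIFO — newest first]: 45 @ $25 + 265 @ $21 + 394 @ $21 + 23 @ $20 = $15,424
Ending inventory: 195 @ $20 = $3,900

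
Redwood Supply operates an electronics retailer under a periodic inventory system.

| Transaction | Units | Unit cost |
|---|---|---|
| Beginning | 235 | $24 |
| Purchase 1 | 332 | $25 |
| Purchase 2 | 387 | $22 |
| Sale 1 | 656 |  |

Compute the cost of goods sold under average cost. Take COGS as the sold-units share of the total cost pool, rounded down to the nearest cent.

Sale 1, sell 656: 656/954 × $22,454.00 → $15,440.06
Ending inventory (cost pool remaining) = $7,013.94
Check: goods available $22,454.00 = COGS $15,440.06 + ending $7,013.94

COGS = $15,440.06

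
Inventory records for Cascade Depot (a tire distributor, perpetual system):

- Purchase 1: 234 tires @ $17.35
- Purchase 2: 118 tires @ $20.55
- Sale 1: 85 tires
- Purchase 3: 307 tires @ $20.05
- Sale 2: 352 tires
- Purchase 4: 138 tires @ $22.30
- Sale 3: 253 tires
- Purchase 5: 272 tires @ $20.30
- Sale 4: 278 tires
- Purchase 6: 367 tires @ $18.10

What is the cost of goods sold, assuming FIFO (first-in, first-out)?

Sale 1 (85) [FIFO — oldest first]: 85 @ $17.35 = $1,474.75
Sale 2 (352) [FIFO — oldest first]: 149 @ $17.35 + 118 @ $20.55 + 85 @ $20.05 = $6,714.30
Sale 3 (253) [FIFO — oldest first]: 222 @ $20.05 + 31 @ $22.30 = $5,142.40
Sale 4 (278) [FIFO — oldest first]: 107 @ $22.30 + 171 @ $20.30 = $5,857.40
Total COGS = $1,474.75 + $6,714.30 + $5,142.40 + $5,857.40 = $19,188.85
Ending inventory: 101 @ $20.30 + 367 @ $18.10 = $8,693.00

COGS = $19,188.85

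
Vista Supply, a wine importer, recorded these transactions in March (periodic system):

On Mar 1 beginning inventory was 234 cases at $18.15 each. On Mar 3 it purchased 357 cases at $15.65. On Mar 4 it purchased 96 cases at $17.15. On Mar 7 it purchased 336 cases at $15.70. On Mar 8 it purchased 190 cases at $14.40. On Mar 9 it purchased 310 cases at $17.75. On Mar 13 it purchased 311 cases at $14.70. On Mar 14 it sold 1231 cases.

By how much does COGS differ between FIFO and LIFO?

FIFO COGS: 234 @ $18.15 + 357 @ $15.65 + 96 @ $17.15 + 336 @ $15.70 + 190 @ $14.40 + 18 @ $17.75 = $19,811.25
LIFO COGS: 311 @ $14.70 + 310 @ $17.75 + 190 @ $14.40 + 336 @ $15.70 + 84 @ $17.15 = $19,526.00
Difference = |$19,811.25 − $19,526.00| = $285.25

$285.25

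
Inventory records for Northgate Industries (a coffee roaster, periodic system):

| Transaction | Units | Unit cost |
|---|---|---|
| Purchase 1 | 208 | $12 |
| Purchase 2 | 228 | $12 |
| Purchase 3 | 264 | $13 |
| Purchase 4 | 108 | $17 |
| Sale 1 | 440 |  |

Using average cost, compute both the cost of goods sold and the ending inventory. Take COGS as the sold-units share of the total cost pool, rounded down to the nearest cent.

Sale 1, sell 440: 440/808 × $10,500.00 → $5,717.82
Ending inventory (cost pool remaining) = $4,782.18
Check: goods available $10,500.00 = COGS $5,717.82 + ending $4,782.18

COGS = $5,717.82; ending inventory = $4,782.18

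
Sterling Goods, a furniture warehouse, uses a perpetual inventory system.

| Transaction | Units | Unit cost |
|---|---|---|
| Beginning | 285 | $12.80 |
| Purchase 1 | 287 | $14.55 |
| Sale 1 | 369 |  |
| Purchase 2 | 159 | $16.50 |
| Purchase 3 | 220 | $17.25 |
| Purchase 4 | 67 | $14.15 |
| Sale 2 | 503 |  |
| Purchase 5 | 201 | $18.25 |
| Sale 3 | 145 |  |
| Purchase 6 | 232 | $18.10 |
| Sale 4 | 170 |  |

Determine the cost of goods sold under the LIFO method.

COGS = $19,044.85

Sale 1 (369) [LIFO — newest first]: 287 @ $14.55 + 82 @ $12.80 = $5,225.45
Sale 2 (503) [LIFO — newest first]: 67 @ $14.15 + 220 @ $17.25 + 159 @ $16.50 + 57 @ $12.80 = $8,096.15
Sale 3 (145) [LIFO — newest first]: 145 @ $18.25 = $2,646.25
Sale 4 (170) [LIFO — newest first]: 170 @ $18.10 = $3,077.00
Total COGS = $5,225.45 + $8,096.15 + $2,646.25 + $3,077.00 = $19,044.85
Ending inventory: 146 @ $12.80 + 56 @ $18.25 + 62 @ $18.10 = $4,013.00
Check: goods available $23,057.85 = COGS $19,044.85 + ending $4,013.00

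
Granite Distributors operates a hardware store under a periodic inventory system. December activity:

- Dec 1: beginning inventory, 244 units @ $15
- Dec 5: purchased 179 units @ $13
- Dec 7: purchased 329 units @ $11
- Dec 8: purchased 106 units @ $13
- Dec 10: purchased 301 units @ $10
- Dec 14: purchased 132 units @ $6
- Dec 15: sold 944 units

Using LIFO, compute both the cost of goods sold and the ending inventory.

Dec 15, 944 sold [LIFO — newest first]: 132 @ $6 + 301 @ $10 + 106 @ $13 + 329 @ $11 + 76 @ $13 = $9,787
Ending inventory: 244 @ $15 + 103 @ $13 = $4,999

COGS = $9,787; ending inventory = $4,999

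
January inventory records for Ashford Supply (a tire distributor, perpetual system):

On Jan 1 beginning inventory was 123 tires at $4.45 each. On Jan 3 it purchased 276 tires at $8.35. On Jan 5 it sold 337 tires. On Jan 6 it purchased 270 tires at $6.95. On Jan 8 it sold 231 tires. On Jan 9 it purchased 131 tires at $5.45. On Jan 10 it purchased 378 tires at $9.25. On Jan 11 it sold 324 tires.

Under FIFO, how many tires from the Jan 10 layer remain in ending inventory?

286

Jan 5, 337 sold [FIFO — oldest first]: 123 @ $4.45 + 214 @ $8.35 = $2,334.25
Jan 8, 231 sold [FIFO — oldest first]: 62 @ $8.35 + 169 @ $6.95 = $1,692.25
Jan 11, 324 sold [FIFO — oldest first]: 101 @ $6.95 + 131 @ $5.45 + 92 @ $9.25 = $2,266.90
Total COGS = $2,334.25 + $1,692.25 + $2,266.90 = $6,293.40
Ending inventory: 286 @ $9.25 = $2,645.50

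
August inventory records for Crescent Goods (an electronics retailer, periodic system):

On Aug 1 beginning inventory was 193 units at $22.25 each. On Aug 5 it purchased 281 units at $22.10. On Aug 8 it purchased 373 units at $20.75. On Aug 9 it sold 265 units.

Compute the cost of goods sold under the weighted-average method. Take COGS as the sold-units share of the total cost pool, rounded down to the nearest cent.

COGS = $5,708.01

Aug 9, sell 265: 265/847 × $18,244.10 → $5,708.01
Ending inventory (cost pool remaining) = $12,536.09
Check: goods available $18,244.10 = COGS $5,708.01 + ending $12,536.09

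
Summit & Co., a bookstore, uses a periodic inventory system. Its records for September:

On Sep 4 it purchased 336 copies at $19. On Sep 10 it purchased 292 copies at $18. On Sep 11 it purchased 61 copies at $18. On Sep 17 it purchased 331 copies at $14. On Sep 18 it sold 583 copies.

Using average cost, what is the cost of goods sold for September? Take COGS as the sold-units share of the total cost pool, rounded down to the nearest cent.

COGS = $9,929.29

Sep 18, sell 583: 583/1020 × $17,372.00 → $9,929.29
Ending inventory (cost pool remaining) = $7,442.71
Check: goods available $17,372.00 = COGS $9,929.29 + ending $7,442.71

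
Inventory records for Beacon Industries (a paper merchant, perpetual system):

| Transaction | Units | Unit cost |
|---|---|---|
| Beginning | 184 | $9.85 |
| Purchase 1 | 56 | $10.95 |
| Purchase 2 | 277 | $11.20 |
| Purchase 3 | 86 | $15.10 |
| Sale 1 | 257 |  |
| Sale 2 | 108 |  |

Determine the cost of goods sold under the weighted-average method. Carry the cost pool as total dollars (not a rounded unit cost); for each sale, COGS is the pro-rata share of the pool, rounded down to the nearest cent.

COGS = $4,132.18

After Beginning: 184 on hand, pool $1,812.40 (≈ $9.8500 each)
After Purchase 1: 240 on hand, pool $2,425.60 (≈ $10.1067 each)
After Purchase 2: 517 on hand, pool $5,528.00 (≈ $10.6925 each)
After Purchase 3: 603 on hand, pool $6,826.60 (≈ $11.3211 each)
Sale 1, sell 257: 257/603 × $6,826.60 → $2,909.51
Sale 2, sell 108: 108/346 × $3,917.09 → $1,222.67
Total COGS = $2,909.51 + $1,222.67 = $4,132.18
Ending inventory (cost pool remaining) = $2,694.42
Check: goods available $6,826.60 = COGS $4,132.18 + ending $2,694.42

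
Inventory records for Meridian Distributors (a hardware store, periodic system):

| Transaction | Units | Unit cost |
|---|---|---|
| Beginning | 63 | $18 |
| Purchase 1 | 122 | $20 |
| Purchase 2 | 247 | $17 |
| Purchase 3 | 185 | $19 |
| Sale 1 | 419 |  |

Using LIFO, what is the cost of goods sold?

Sale 1 (419) [LIFO — newest first]: 185 @ $19 + 234 @ $17 = $7,493
Ending inventory: 63 @ $18 + 122 @ $20 + 13 @ $17 = $3,795
Check: goods available $11,288 = COGS $7,493 + ending $3,795

COGS = $7,493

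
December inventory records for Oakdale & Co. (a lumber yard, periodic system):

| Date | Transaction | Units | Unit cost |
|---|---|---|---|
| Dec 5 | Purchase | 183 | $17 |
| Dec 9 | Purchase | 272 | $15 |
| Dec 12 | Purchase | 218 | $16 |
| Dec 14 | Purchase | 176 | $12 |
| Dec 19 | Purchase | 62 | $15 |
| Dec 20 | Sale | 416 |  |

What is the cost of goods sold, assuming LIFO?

Dec 20, 416 sold [LIFO — newest first]: 62 @ $15 + 176 @ $12 + 178 @ $16 = $5,890
Ending inventory: 183 @ $17 + 272 @ $15 + 40 @ $16 = $7,831

COGS = $5,890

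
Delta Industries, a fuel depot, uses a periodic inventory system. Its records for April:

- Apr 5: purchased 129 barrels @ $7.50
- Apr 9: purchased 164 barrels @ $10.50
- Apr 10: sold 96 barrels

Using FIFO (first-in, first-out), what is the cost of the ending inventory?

Ending inventory = $1,969.50

Apr 10, 96 sold [FIFO — oldest first]: 96 @ $7.50 = $720.00
Ending inventory: 33 @ $7.50 + 164 @ $10.50 = $1,969.50
Check: goods available $2,689.50 = COGS $720.00 + ending $1,969.50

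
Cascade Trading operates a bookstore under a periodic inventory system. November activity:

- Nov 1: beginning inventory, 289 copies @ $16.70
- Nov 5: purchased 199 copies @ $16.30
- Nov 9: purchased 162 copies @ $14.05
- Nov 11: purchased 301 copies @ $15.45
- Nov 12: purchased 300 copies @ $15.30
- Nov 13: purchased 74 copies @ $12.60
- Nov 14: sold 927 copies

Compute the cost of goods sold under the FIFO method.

COGS = $14,625.75

Nov 14, 927 sold [FIFO — oldest first]: 289 @ $16.70 + 199 @ $16.30 + 162 @ $14.05 + 277 @ $15.45 = $14,625.75
Ending inventory: 24 @ $15.45 + 300 @ $15.30 + 74 @ $12.60 = $5,893.20
Check: goods available $20,518.95 = COGS $14,625.75 + ending $5,893.20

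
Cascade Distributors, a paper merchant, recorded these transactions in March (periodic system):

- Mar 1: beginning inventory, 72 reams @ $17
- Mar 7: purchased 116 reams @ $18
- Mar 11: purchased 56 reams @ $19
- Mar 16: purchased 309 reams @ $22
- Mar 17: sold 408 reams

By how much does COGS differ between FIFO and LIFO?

$652

FIFO COGS: 72 @ $17 + 116 @ $18 + 56 @ $19 + 164 @ $22 = $7,984
LIFO COGS: 309 @ $22 + 56 @ $19 + 43 @ $18 = $8,636
Difference = |$7,984 − $8,636| = $652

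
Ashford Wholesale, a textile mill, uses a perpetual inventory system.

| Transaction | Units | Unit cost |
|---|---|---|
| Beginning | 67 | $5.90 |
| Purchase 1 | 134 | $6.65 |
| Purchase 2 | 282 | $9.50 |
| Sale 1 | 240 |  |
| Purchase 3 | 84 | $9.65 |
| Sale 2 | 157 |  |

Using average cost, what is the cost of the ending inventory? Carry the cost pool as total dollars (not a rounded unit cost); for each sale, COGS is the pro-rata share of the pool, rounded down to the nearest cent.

Ending inventory = $1,458.58

After Beginning: 67 on hand, pool $395.30 (≈ $5.9000 each)
After Purchase 1: 201 on hand, pool $1,286.40 (≈ $6.4000 each)
After Purchase 2: 483 on hand, pool $3,965.40 (≈ $8.2099 each)
Sale 1, sell 240: 240/483 × $3,965.40 → $1,970.38
After Purchase 3: 327 on hand, pool $2,805.62 (≈ $8.5799 each)
Sale 2, sell 157: 157/327 × $2,805.62 → $1,347.04
Total COGS = $1,970.38 + $1,347.04 = $3,317.42
Ending inventory (cost pool remaining) = $1,458.58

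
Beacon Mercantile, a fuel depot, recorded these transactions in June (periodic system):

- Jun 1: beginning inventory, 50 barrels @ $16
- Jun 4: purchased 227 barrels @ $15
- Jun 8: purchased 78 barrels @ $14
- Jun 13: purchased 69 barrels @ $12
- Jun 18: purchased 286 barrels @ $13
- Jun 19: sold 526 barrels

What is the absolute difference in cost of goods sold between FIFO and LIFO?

FIFO COGS: 50 @ $16 + 227 @ $15 + 78 @ $14 + 69 @ $12 + 102 @ $13 = $7,451
LIFO COGS: 286 @ $13 + 69 @ $12 + 78 @ $14 + 93 @ $15 = $7,033
Difference = |$7,451 − $7,033| = $418

$418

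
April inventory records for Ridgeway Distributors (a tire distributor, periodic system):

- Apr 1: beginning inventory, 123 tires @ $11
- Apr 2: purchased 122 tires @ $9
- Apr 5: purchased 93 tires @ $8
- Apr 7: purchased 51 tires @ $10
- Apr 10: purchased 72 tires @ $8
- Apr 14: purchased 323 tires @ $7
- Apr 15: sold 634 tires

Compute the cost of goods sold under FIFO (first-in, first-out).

Apr 15, 634 sold [FIFO — oldest first]: 123 @ $11 + 122 @ $9 + 93 @ $8 + 51 @ $10 + 72 @ $8 + 173 @ $7 = $5,492
Ending inventory: 150 @ $7 = $1,050

COGS = $5,492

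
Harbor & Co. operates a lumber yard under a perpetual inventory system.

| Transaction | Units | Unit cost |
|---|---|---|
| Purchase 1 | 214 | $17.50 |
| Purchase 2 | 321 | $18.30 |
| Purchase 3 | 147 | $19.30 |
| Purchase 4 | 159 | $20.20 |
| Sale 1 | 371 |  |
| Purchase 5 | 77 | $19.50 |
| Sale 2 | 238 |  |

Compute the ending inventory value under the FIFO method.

Ending inventory = $6,122.20

Sale 1 (371) [FIFO — oldest first]: 214 @ $17.50 + 157 @ $18.30 = $6,618.10
Sale 2 (238) [FIFO — oldest first]: 164 @ $18.30 + 74 @ $19.30 = $4,429.40
Total COGS = $6,618.10 + $4,429.40 = $11,047.50
Ending inventory: 73 @ $19.30 + 159 @ $20.20 + 77 @ $19.50 = $6,122.20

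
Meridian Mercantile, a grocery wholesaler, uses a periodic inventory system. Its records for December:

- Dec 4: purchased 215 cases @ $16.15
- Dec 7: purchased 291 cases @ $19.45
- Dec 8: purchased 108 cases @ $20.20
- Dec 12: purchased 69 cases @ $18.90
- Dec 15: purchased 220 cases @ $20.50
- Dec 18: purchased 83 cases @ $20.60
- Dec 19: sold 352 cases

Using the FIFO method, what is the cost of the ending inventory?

Dec 19, 352 sold [FIFO — oldest first]: 215 @ $16.15 + 137 @ $19.45 = $6,136.90
Ending inventory: 154 @ $19.45 + 108 @ $20.20 + 69 @ $18.90 + 220 @ $20.50 + 83 @ $20.60 = $12,700.80

Ending inventory = $12,700.80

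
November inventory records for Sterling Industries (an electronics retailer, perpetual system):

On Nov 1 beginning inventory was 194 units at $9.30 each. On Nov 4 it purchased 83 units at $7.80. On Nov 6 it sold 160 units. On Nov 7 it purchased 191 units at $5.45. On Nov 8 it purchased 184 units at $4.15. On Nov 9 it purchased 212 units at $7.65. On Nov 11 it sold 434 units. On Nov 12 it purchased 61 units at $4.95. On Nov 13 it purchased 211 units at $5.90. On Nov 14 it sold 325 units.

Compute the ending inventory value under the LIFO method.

Nov 6, 160 sold [LIFO — newest first]: 83 @ $7.80 + 77 @ $9.30 = $1,363.50
Nov 11, 434 sold [LIFO — newest first]: 212 @ $7.65 + 184 @ $4.15 + 38 @ $5.45 = $2,592.50
Nov 14, 325 sold [LIFO — newest first]: 211 @ $5.90 + 61 @ $4.95 + 53 @ $5.45 = $1,835.70
Total COGS = $1,363.50 + $2,592.50 + $1,835.70 = $5,791.70
Ending inventory: 117 @ $9.30 + 100 @ $5.45 = $1,633.10

Ending inventory = $1,633.10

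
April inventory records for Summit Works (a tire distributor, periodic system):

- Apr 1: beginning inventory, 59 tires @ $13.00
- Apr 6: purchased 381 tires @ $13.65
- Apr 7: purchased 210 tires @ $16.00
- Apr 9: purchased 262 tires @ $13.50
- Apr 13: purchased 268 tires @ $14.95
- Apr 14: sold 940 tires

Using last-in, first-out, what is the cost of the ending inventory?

Ending inventory = $3,237.65

Apr 14, 940 sold [LIFO — newest first]: 268 @ $14.95 + 262 @ $13.50 + 210 @ $16.00 + 200 @ $13.65 = $13,633.60
Ending inventory: 59 @ $13.00 + 181 @ $13.65 = $3,237.65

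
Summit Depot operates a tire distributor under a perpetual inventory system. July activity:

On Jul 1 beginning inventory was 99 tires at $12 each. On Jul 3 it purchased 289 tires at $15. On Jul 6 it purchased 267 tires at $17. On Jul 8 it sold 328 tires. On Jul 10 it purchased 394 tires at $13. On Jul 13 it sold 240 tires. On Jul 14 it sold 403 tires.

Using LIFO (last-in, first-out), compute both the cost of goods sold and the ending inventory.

COGS = $14,248; ending inventory = $936

Jul 8, 328 sold [LIFO — newest first]: 267 @ $17 + 61 @ $15 = $5,454
Jul 13, 240 sold [LIFO — newest first]: 240 @ $13 = $3,120
Jul 14, 403 sold [LIFO — newest first]: 154 @ $13 + 228 @ $15 + 21 @ $12 = $5,674
Total COGS = $5,454 + $3,120 + $5,674 = $14,248
Ending inventory: 78 @ $12 = $936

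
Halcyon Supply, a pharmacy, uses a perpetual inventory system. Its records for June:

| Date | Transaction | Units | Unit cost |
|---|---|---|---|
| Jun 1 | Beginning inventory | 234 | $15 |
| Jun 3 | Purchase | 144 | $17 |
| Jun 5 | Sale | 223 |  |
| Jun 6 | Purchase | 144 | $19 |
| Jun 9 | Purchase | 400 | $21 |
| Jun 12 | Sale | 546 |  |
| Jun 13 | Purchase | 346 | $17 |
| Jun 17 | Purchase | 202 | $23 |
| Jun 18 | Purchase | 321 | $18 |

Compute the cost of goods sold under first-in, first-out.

COGS = $13,881

Jun 5, 223 sold [FIFO — oldest first]: 223 @ $15 = $3,345
Jun 12, 546 sold [FIFO — oldest first]: 11 @ $15 + 144 @ $17 + 144 @ $19 + 247 @ $21 = $10,536
Total COGS = $3,345 + $10,536 = $13,881
Ending inventory: 153 @ $21 + 346 @ $17 + 202 @ $23 + 321 @ $18 = $19,519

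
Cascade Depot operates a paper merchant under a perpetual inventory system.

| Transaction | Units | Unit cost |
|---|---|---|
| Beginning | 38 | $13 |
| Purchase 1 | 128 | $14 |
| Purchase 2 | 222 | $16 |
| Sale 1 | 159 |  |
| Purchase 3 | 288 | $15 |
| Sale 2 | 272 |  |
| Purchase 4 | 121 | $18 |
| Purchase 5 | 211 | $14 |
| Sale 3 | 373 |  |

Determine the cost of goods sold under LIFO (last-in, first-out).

Sale 1 (159) [LIFO — newest first]: 159 @ $16 = $2,544
Sale 2 (272) [LIFO — newest first]: 272 @ $15 = $4,080
Sale 3 (373) [LIFO — newest first]: 211 @ $14 + 121 @ $18 + 16 @ $15 + 25 @ $16 = $5,772
Total COGS = $2,544 + $4,080 + $5,772 = $12,396
Ending inventory: 38 @ $13 + 128 @ $14 + 38 @ $16 = $2,894
Check: goods available $15,290 = COGS $12,396 + ending $2,894

COGS = $12,396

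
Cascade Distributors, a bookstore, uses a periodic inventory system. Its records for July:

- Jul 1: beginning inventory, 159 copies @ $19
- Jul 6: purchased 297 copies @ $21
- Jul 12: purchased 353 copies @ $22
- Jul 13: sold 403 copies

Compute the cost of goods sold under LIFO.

Jul 13, 403 sold [LIFO — newest first]: 353 @ $22 + 50 @ $21 = $8,816
Ending inventory: 159 @ $19 + 247 @ $21 = $8,208
Check: goods available $17,024 = COGS $8,816 + ending $8,208

COGS = $8,816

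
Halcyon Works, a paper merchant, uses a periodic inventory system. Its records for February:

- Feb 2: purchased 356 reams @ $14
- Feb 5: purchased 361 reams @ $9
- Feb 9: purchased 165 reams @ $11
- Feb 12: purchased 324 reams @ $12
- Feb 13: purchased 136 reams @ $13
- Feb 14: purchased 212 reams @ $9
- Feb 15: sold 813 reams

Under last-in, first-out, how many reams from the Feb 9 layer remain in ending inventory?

24

Feb 15, 813 sold [LIFO — newest first]: 212 @ $9 + 136 @ $13 + 324 @ $12 + 141 @ $11 = $9,115
Ending inventory: 356 @ $14 + 361 @ $9 + 24 @ $11 = $8,497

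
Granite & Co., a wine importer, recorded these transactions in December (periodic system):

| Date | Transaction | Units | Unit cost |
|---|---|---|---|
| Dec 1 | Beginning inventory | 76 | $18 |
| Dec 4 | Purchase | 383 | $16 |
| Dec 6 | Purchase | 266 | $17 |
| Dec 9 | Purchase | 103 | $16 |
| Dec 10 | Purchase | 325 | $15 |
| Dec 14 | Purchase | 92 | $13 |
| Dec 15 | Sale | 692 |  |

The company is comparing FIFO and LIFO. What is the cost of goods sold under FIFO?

FIFO COGS: 76 @ $18 + 383 @ $16 + 233 @ $17 = $11,457
LIFO COGS: 92 @ $13 + 325 @ $15 + 103 @ $16 + 172 @ $17 = $10,643

COGS = $11,457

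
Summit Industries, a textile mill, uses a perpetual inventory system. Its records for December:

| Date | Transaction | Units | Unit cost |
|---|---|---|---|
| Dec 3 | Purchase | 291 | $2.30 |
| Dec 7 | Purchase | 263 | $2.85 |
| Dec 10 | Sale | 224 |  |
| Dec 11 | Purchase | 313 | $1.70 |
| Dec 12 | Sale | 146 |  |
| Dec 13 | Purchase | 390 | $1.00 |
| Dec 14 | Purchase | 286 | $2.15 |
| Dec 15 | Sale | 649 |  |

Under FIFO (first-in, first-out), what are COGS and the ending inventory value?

COGS = $2,102.95; ending inventory = $852.90

Dec 10, 224 sold [FIFO — oldest first]: 224 @ $2.30 = $515.20
Dec 12, 146 sold [FIFO — oldest first]: 67 @ $2.30 + 79 @ $2.85 = $379.25
Dec 15, 649 sold [FIFO — oldest first]: 184 @ $2.85 + 313 @ $1.70 + 152 @ $1.00 = $1,208.50
Total COGS = $515.20 + $379.25 + $1,208.50 = $2,102.95
Ending inventory: 238 @ $1.00 + 286 @ $2.15 = $852.90
Check: goods available $2,955.85 = COGS $2,102.95 + ending $852.90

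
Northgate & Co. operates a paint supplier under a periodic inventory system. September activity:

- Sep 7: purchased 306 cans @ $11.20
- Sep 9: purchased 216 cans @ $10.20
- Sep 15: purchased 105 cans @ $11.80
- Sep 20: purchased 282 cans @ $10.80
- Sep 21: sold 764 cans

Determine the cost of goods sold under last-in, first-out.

COGS = $8,291.00

Sep 21, 764 sold [LIFO — newest first]: 282 @ $10.80 + 105 @ $11.80 + 216 @ $10.20 + 161 @ $11.20 = $8,291.00
Ending inventory: 145 @ $11.20 = $1,624.00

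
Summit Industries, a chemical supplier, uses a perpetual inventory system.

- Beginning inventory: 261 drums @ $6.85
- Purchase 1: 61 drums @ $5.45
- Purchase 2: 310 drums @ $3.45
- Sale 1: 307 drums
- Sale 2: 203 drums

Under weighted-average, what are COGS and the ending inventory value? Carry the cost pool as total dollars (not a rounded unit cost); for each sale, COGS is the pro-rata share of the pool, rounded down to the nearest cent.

After Beginning: 261 on hand, pool $1,787.85 (≈ $6.8500 each)
After Purchase 1: 322 on hand, pool $2,120.30 (≈ $6.5848 each)
After Purchase 2: 632 on hand, pool $3,189.80 (≈ $5.0472 each)
Sale 1, sell 307: 307/632 × $3,189.80 → $1,549.47
Sale 2, sell 203: 203/325 × $1,640.33 → $1,024.57
Total COGS = $1,549.47 + $1,024.57 = $2,574.04
Ending inventory (cost pool remaining) = $615.76

COGS = $2,574.04; ending inventory = $615.76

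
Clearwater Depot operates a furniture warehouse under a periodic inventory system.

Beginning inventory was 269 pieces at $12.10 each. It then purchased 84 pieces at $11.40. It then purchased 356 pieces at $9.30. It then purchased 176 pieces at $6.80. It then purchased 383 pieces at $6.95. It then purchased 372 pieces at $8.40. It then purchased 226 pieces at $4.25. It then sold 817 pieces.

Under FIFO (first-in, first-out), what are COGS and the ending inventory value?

Sale 1 (817) [FIFO — oldest first]: 269 @ $12.10 + 84 @ $11.40 + 356 @ $9.30 + 108 @ $6.80 = $8,257.70
Ending inventory: 68 @ $6.80 + 383 @ $6.95 + 372 @ $8.40 + 226 @ $4.25 = $7,209.55

COGS = $8,257.70; ending inventory = $7,209.55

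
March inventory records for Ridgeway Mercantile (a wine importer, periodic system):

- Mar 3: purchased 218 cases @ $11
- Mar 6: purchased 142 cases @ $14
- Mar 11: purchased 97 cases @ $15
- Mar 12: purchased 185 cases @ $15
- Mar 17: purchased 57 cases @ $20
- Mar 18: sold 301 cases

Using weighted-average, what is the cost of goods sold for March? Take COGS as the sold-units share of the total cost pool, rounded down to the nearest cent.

Mar 18, sell 301: 301/699 × $9,756.00 → $4,201.08
Ending inventory (cost pool remaining) = $5,554.92

COGS = $4,201.08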